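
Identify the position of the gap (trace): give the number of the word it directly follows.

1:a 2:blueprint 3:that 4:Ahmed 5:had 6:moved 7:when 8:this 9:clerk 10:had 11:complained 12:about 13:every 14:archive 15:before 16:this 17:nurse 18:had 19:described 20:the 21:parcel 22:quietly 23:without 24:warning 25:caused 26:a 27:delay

The displaced element is "a blueprint" (word 2).
It functions as the direct object of "moved", so the gap sits immediately after word 6 ("moved").
Base order: Ahmed had moved a blueprint when this clerk had complained about every archive before this nurse had described the parcel quietly without warning.

6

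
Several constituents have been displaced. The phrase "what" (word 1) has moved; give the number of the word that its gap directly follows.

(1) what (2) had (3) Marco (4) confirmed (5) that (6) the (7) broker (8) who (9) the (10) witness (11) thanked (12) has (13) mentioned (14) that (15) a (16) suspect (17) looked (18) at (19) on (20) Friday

The displaced element is "what" (word 1).
It is linked across 2 clause boundaries (that → that).
It functions as the object of the preposition "at" of "looked", so the gap sits immediately after word 18 ("at").
Base order: Marco had confirmed that the broker who the witness thanked has mentioned that a suspect looked at what on Friday.

18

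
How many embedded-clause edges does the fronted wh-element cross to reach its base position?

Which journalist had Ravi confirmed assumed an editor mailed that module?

"which journalist" is extracted from the subject of "assumed".
Boundaries crossed, outermost first: [Ø] — 1 in total.

1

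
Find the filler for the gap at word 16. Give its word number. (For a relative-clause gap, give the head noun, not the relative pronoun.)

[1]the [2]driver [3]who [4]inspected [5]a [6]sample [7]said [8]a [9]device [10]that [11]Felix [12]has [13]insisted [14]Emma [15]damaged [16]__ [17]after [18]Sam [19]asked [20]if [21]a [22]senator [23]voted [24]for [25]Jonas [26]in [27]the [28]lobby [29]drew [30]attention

9

The gap at 16 is the object of "damaged", inside a relative clause.
The relative pronoun is "that" (word 10); it is bound by the head noun immediately before it.
Its filler is the head noun "device", at word 9.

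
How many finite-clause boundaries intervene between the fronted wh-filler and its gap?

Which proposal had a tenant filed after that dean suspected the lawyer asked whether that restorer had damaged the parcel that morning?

0

"which proposal" originates inside the matrix clause — no clause boundary is crossed.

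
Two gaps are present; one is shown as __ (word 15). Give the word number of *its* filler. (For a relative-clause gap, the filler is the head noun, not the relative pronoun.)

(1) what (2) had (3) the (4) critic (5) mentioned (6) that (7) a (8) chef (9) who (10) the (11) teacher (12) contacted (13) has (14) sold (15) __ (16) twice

The marked gap is the direct object of "sold".
Its filler is the fronted wh-phrase "what", at word 1.
(The other dependency links word 8 to a gap after word 12.)

1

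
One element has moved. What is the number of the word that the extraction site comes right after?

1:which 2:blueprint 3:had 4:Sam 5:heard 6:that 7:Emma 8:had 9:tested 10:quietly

The displaced element is "which blueprint" (word 2).
It is linked across 1 clause boundary (that).
It functions as the direct object of "tested", so the gap sits immediately after word 9 ("tested").
Base order: Sam had heard that Emma had tested which blueprint quietly.

9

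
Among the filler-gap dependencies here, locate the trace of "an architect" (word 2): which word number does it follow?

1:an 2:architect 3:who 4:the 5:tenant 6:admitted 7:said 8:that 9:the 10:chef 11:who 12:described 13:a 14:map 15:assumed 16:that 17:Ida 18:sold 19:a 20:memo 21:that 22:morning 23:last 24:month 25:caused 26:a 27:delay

6

The displaced element is "an architect" (word 2).
It is linked across 1 clause boundary (Ø).
It functions as the subject of "said", so the gap sits immediately after word 6 ("admitted").
Base order: The tenant admitted that an architect said that the chef who described a map assumed that Ida sold a memo that morning last month.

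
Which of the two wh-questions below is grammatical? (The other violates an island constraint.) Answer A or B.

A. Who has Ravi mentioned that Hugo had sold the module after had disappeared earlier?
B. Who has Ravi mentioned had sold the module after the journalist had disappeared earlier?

In A, the wh-phrase is extracted from inside an adjunct island (introduced by "after"), which blocks movement.
In B, the extraction path crosses only that-complement boundaries, which are transparent.
So B is grammatical.

B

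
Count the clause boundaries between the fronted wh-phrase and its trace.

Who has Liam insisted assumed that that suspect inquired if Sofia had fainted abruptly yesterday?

1

"who" is extracted from the subject of "assumed".
Boundaries crossed, outermost first: [Ø] — 1 in total.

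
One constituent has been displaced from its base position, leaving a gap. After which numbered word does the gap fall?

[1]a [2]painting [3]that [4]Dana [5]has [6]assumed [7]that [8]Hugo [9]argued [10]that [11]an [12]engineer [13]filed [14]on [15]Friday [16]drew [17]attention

The displaced element is "a painting" (word 2).
It is linked across 2 clause boundaries (that → that).
It functions as the direct object of "filed", so the gap sits immediately after word 13 ("filed").
Base order: Dana has assumed that Hugo argued that an engineer filed a painting on Friday.

13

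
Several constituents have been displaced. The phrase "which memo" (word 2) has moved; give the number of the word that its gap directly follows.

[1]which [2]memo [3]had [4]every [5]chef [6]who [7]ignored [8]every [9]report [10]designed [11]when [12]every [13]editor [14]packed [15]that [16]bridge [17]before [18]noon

10

The displaced element is "which memo" (word 2).
It functions as the direct object of "designed", so the gap sits immediately after word 10 ("designed").
Base order: Every chef who ignored every report had designed which memo when every editor packed that bridge before noon.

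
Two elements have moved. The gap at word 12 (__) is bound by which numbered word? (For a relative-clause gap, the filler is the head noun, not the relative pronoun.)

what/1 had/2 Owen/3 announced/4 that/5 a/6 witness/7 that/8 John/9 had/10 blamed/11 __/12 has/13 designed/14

7

The marked gap is inside the relative clause, the direct object of "blamed".
Its filler is the head noun "witness" (via "that"), at word 7.
(The other dependency links word 1 to a gap after word 14.)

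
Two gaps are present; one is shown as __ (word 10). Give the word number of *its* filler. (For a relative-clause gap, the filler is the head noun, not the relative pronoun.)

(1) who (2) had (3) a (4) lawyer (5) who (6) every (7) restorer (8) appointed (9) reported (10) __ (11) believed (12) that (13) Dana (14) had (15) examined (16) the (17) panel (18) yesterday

The marked gap is the subject of "believed".
Its filler is the fronted wh-phrase "who", at word 1.
(The other dependency links word 4 to a gap after word 8.)

1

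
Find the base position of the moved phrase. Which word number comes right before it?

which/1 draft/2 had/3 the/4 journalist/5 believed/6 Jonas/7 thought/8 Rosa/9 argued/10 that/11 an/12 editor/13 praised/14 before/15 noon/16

The displaced element is "which draft" (word 2).
It is linked across 3 clause boundaries (Ø → Ø → that).
It functions as the direct object of "praised", so the gap sits immediately after word 14 ("praised").
Base order: The journalist had believed Jonas thought Rosa argued that an editor praised which draft before noon.

14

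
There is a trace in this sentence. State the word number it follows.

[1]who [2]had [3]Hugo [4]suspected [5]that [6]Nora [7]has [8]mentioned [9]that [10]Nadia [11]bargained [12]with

12

The displaced element is "who" (word 1).
It is linked across 2 clause boundaries (that → that).
It functions as the object of the preposition "with" of "bargained", so the gap sits immediately after word 12 ("with").
Base order: Hugo had suspected that Nora has mentioned that Nadia bargained with who.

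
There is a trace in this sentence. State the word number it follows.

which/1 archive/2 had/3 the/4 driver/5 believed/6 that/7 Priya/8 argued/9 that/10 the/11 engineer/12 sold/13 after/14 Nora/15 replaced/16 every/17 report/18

13

The displaced element is "which archive" (word 2).
It is linked across 2 clause boundaries (that → that).
It functions as the direct object of "sold", so the gap sits immediately after word 13 ("sold").
Base order: The driver had believed that Priya argued that the engineer sold which archive after Nora replaced every report.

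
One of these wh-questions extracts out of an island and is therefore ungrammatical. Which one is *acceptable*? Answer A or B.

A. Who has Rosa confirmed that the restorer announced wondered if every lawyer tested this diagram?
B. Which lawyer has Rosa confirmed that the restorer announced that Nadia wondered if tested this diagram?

A

In B, the wh-phrase is extracted from inside a wh-island (introduced by "if"), which blocks movement.
In A, the extraction path crosses only that-complement boundaries, which are transparent.
So A is grammatical.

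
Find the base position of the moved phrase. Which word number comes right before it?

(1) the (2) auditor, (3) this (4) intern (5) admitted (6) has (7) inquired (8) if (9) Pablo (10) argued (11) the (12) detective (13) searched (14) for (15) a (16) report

5

The displaced element is "the auditor" (word 2).
It is linked across 1 clause boundary (Ø).
It functions as the subject of "inquired", so the gap sits immediately after word 5 ("admitted").
Base order: This intern admitted that the auditor has inquired if Pablo argued the detective searched for a report.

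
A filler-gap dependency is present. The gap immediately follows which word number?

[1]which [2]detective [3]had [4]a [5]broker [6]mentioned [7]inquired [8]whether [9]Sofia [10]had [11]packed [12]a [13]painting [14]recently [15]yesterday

6

The displaced element is "which detective" (word 2).
It is linked across 1 clause boundary (Ø).
It functions as the subject of "inquired", so the gap sits immediately after word 6 ("mentioned").
Base order: A broker had mentioned that which detective inquired whether Sofia had packed a painting recently yesterday.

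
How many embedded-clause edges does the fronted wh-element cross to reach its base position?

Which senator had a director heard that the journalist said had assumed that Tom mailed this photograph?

"which senator" is extracted from the subject of "assumed".
Boundaries crossed, outermost first: [that], [Ø] — 2 in total.

2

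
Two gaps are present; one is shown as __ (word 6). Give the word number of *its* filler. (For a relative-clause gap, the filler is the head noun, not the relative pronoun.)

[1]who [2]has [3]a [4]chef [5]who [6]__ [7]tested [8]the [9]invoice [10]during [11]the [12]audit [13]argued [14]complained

4

The marked gap is inside the relative clause, the subject of "tested".
Its filler is the head noun "chef" (via "who"), at word 4.
(The other dependency links word 1 to a gap after word 13.)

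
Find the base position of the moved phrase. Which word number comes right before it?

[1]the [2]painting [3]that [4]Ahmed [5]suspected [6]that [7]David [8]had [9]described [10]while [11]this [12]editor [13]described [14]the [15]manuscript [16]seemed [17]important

9

The displaced element is "the painting" (word 2).
It is linked across 1 clause boundary (that).
It functions as the direct object of "described", so the gap sits immediately after word 9 ("described").
Base order: Ahmed suspected that David had described the painting while this editor described the manuscript.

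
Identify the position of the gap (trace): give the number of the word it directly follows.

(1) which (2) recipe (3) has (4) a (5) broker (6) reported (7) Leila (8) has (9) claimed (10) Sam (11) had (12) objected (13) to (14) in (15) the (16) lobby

13

The displaced element is "which recipe" (word 2).
It is linked across 2 clause boundaries (Ø → Ø).
It functions as the object of the preposition "to" of "objected", so the gap sits immediately after word 13 ("to").
Base order: A broker has reported Leila has claimed Sam had objected to which recipe in the lobby.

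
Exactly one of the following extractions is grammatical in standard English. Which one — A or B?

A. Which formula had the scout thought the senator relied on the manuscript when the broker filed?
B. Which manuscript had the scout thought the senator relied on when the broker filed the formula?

B

In A, the wh-phrase is extracted from inside an adjunct island (introduced by "when"), which blocks movement.
In B, the extraction path crosses only that-complement boundaries, which are transparent.
So B is grammatical.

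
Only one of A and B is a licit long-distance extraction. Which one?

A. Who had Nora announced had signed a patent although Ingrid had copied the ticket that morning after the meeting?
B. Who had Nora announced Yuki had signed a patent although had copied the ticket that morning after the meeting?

A

In B, the wh-phrase is extracted from inside an adjunct island (introduced by "although"), which blocks movement.
In A, the extraction path crosses only that-complement boundaries, which are transparent.
So A is grammatical.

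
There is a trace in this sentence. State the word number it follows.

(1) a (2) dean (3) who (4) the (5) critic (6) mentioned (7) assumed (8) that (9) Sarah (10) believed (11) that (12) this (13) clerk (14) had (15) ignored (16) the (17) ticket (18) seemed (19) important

6

The displaced element is "a dean" (word 2).
It is linked across 1 clause boundary (Ø).
It functions as the subject of "assumed", so the gap sits immediately after word 6 ("mentioned").
Base order: The critic mentioned that a dean assumed that Sarah believed that this clerk had ignored the ticket.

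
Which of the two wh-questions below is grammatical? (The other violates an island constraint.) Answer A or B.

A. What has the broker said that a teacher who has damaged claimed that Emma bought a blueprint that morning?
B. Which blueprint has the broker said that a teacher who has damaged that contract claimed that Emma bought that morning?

B

In A, the wh-phrase is extracted from inside a complex-NP island (relative clause) (introduced by "who"), which blocks movement.
In B, the extraction path crosses only that-complement boundaries, which are transparent.
So B is grammatical.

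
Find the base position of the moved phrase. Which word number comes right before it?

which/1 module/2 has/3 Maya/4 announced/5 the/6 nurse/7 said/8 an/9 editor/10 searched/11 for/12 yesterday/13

12

The displaced element is "which module" (word 2).
It is linked across 2 clause boundaries (Ø → Ø).
It functions as the object of the preposition "for" of "searched", so the gap sits immediately after word 12 ("for").
Base order: Maya has announced the nurse said an editor searched for which module yesterday.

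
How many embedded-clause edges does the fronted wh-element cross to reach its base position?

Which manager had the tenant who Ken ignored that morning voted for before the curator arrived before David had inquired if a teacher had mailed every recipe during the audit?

0

"which manager" originates inside the matrix clause — no clause boundary is crossed.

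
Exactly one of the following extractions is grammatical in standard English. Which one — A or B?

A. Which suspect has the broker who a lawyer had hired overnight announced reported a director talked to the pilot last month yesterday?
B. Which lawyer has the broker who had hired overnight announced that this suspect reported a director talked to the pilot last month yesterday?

A

In B, the wh-phrase is extracted from inside a complex-NP island (relative clause) (introduced by "who"), which blocks movement.
In A, the extraction path crosses only that-complement boundaries, which are transparent.
So A is grammatical.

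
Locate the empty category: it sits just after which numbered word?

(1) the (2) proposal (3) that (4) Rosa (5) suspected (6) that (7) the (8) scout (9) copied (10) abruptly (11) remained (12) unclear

The displaced element is "the proposal" (word 2).
It is linked across 1 clause boundary (that).
It functions as the direct object of "copied", so the gap sits immediately after word 9 ("copied").
Base order: Rosa suspected that the scout copied the proposal abruptly.

9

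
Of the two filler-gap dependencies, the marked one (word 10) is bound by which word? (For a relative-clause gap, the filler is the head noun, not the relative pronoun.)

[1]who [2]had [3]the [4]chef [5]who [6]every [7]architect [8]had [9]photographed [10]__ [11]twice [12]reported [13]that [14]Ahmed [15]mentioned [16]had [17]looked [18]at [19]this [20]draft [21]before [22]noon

4

The marked gap is inside the relative clause, the direct object of "photographed".
Its filler is the head noun "chef" (via "who"), at word 4.
(The other dependency links word 1 to a gap after word 15.)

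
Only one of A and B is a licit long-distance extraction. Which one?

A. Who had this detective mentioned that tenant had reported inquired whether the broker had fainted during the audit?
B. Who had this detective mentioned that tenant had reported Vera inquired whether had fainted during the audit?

In B, the wh-phrase is extracted from inside a wh-island (introduced by "whether"), which blocks movement.
In A, the extraction path crosses only that-complement boundaries, which are transparent.
So A is grammatical.

A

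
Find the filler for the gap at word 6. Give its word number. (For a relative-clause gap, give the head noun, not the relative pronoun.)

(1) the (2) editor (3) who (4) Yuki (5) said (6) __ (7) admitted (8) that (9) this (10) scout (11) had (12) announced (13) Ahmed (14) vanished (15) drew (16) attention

2

The gap at 6 is the subject of "admitted", inside a relative clause.
The relative pronoun is "who" (word 3); it is bound by the head noun immediately before it.
Its filler is the head noun "editor", at word 2.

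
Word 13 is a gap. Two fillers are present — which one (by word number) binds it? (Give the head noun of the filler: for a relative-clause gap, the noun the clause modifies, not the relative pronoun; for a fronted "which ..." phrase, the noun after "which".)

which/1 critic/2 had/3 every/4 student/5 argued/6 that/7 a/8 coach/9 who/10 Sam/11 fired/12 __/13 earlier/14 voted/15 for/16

9

The marked gap is inside the relative clause, the direct object of "fired".
Its filler is the head noun "coach" (via "who"), at word 9.
(The other dependency links word 2 to a gap after word 16.)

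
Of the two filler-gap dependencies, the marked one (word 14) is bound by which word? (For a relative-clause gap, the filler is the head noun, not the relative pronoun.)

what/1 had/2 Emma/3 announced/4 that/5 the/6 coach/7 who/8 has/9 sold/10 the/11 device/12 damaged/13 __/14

1

The marked gap is the direct object of "damaged".
Its filler is the fronted wh-phrase "what", at word 1.
(The other dependency links word 7 to a gap after word 8.)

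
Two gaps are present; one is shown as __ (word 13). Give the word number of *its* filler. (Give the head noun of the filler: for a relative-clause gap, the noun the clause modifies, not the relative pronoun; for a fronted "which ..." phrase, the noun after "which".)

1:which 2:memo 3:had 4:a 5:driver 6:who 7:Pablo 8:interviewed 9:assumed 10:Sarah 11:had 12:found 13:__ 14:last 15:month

The marked gap is the direct object of "found".
Its filler is the fronted wh-phrase "which memo", at word 2.
(The other dependency links word 5 to a gap after word 8.)

2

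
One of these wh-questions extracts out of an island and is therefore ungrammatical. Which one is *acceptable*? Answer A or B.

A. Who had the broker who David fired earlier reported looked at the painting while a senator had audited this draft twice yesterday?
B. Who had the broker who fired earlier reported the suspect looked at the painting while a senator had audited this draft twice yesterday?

In B, the wh-phrase is extracted from inside a complex-NP island (relative clause) (introduced by "who"), which blocks movement.
In A, the extraction path crosses only that-complement boundaries, which are transparent.
So A is grammatical.

A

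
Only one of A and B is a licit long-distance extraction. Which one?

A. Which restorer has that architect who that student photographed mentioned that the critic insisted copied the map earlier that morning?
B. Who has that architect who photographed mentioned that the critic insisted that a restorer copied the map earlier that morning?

In B, the wh-phrase is extracted from inside a complex-NP island (relative clause) (introduced by "who"), which blocks movement.
In A, the extraction path crosses only that-complement boundaries, which are transparent.
So A is grammatical.

A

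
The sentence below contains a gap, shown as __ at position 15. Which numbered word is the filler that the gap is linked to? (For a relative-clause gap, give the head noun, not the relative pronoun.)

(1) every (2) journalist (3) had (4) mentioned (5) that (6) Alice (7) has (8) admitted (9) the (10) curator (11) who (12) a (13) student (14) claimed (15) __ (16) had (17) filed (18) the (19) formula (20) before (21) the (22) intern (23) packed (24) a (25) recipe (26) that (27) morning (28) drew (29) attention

10

The gap at 15 is the subject of "filed", inside a relative clause.
The relative pronoun is "who" (word 11); it is bound by the head noun immediately before it.
Its filler is the head noun "curator", at word 10.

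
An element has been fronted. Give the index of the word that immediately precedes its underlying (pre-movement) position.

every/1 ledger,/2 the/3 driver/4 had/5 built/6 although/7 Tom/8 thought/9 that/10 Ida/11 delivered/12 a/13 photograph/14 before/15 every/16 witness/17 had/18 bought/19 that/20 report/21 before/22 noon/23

The displaced element is "every ledger" (word 2).
It functions as the direct object of "built", so the gap sits immediately after word 6 ("built").
Base order: The driver had built every ledger although Tom thought that Ida delivered a photograph before every witness had bought that report before noon.

6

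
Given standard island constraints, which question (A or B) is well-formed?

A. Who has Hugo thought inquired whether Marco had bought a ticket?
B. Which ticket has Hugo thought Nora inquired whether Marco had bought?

A

In B, the wh-phrase is extracted from inside a wh-island (introduced by "whether"), which blocks movement.
In A, the extraction path crosses only that-complement boundaries, which are transparent.
So A is grammatical.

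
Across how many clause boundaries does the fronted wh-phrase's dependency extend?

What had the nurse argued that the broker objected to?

"what" is extracted from the PP object of "objected".
Boundaries crossed, outermost first: [that] — 1 in total.

1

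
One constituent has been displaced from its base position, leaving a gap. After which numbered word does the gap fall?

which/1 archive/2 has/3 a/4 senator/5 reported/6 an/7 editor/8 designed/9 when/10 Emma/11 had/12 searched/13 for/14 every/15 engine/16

9

The displaced element is "which archive" (word 2).
It is linked across 1 clause boundary (Ø).
It functions as the direct object of "designed", so the gap sits immediately after word 9 ("designed").
Base order: A senator has reported an editor designed which archive when Emma had searched for every engine.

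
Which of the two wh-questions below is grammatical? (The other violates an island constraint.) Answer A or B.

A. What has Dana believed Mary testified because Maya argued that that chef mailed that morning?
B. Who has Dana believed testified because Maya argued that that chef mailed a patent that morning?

In A, the wh-phrase is extracted from inside an adjunct island (introduced by "because"), which blocks movement.
In B, the extraction path crosses only that-complement boundaries, which are transparent.
So B is grammatical.

B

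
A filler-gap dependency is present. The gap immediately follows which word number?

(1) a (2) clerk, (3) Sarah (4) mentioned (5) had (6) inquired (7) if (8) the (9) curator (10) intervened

The displaced element is "a clerk" (word 2).
It is linked across 1 clause boundary (Ø).
It functions as the subject of "inquired", so the gap sits immediately after word 4 ("mentioned").
Base order: Sarah mentioned that a clerk had inquired if the curator intervened.

4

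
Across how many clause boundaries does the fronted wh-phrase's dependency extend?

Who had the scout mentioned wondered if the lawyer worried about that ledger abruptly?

1

"who" is extracted from the subject of "wondered".
Boundaries crossed, outermost first: [Ø] — 1 in total.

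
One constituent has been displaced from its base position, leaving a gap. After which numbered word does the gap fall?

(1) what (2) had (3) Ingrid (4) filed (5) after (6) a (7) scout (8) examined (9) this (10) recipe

4

The displaced element is "what" (word 1).
It functions as the direct object of "filed", so the gap sits immediately after word 4 ("filed").
Base order: Ingrid had filed what after a scout examined this recipe.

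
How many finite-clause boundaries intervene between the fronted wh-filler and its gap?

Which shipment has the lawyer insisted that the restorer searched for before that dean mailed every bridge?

1

"which shipment" is extracted from the PP object of "searched".
Boundaries crossed, outermost first: [that] — 1 in total.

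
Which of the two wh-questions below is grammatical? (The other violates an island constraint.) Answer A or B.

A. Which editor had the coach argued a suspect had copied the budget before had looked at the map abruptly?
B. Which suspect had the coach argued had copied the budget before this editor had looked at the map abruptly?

B

In A, the wh-phrase is extracted from inside an adjunct island (introduced by "before"), which blocks movement.
In B, the extraction path crosses only that-complement boundaries, which are transparent.
So B is grammatical.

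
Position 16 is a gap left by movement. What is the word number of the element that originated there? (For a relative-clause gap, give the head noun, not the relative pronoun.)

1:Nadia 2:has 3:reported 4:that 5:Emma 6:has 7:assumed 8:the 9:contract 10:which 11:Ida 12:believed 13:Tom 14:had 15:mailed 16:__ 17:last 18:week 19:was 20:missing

9

The gap at 16 is the object of "mailed", inside a relative clause.
The relative pronoun is "which" (word 10); it is bound by the head noun immediately before it.
Its filler is the head noun "contract", at word 9.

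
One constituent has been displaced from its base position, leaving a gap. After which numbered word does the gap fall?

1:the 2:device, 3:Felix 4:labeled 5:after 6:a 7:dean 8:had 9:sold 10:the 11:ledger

4

The displaced element is "the device" (word 2).
It functions as the direct object of "labeled", so the gap sits immediately after word 4 ("labeled").
Base order: Felix labeled the device after a dean had sold the ledger.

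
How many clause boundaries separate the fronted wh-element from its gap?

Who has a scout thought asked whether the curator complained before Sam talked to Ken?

1

"who" is extracted from the subject of "asked".
Boundaries crossed, outermost first: [Ø] — 1 in total.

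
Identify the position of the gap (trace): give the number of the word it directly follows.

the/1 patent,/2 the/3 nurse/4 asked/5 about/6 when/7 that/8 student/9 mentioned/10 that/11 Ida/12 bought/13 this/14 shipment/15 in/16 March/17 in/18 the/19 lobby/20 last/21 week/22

6

The displaced element is "the patent" (word 2).
It functions as the object of the preposition "about" of "asked", so the gap sits immediately after word 6 ("about").
Base order: The nurse asked about the patent when that student mentioned that Ida bought this shipment in March in the lobby last week.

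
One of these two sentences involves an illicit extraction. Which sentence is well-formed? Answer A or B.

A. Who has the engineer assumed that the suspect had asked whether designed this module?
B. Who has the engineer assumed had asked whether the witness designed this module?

B

In A, the wh-phrase is extracted from inside a wh-island (introduced by "whether"), which blocks movement.
In B, the extraction path crosses only that-complement boundaries, which are transparent.
So B is grammatical.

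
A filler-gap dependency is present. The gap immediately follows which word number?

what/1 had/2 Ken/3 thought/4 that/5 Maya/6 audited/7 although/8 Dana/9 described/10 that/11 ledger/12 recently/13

7

The displaced element is "what" (word 1).
It is linked across 1 clause boundary (that).
It functions as the direct object of "audited", so the gap sits immediately after word 7 ("audited").
Base order: Ken had thought that Maya audited what although Dana described that ledger recently.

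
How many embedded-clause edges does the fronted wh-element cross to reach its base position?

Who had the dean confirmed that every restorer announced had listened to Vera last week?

2

"who" is extracted from the subject of "listened".
Boundaries crossed, outermost first: [that], [Ø] — 2 in total.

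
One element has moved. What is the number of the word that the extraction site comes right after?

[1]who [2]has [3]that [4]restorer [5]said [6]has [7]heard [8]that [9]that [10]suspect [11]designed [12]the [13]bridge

5

The displaced element is "who" (word 1).
It is linked across 1 clause boundary (Ø).
It functions as the subject of "heard", so the gap sits immediately after word 5 ("said").
Base order: That restorer has said who has heard that that suspect designed the bridge.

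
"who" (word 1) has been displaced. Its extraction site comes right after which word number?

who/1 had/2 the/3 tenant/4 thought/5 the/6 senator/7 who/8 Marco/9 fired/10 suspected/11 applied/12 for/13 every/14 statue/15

11

The displaced element is "who" (word 1).
It is linked across 2 clause boundaries (Ø → Ø).
It functions as the subject of "applied", so the gap sits immediately after word 11 ("suspected").
Base order: The tenant had thought the senator who Marco fired suspected that who applied for every statue.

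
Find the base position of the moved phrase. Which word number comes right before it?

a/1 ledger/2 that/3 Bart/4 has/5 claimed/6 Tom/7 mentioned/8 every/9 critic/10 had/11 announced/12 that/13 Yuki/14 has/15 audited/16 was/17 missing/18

The displaced element is "a ledger" (word 2).
It is linked across 3 clause boundaries (Ø → Ø → that).
It functions as the direct object of "audited", so the gap sits immediately after word 16 ("audited").
Base order: Bart has claimed Tom mentioned every critic had announced that Yuki has audited a ledger.

16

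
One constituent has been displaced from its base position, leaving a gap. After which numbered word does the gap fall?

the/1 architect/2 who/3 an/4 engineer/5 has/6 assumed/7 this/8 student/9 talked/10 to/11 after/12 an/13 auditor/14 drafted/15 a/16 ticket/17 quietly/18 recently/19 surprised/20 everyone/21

11

The displaced element is "the architect" (word 2).
It is linked across 1 clause boundary (Ø).
It functions as the object of the preposition "to" of "talked", so the gap sits immediately after word 11 ("to").
Base order: An engineer has assumed this student talked to the architect after an auditor drafted a ticket quietly recently.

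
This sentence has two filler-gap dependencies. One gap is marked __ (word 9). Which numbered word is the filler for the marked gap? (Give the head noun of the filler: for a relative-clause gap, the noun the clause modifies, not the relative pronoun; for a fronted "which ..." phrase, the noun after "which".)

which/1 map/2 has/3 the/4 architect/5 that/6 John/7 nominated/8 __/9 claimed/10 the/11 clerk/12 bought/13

The marked gap is inside the relative clause, the direct object of "nominated".
Its filler is the head noun "architect" (via "that"), at word 5.
(The other dependency links word 2 to a gap after word 13.)

5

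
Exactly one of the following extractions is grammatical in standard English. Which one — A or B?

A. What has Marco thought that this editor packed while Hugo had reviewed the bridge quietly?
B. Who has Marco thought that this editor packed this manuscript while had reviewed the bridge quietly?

A

In B, the wh-phrase is extracted from inside an adjunct island (introduced by "while"), which blocks movement.
In A, the extraction path crosses only that-complement boundaries, which are transparent.
So A is grammatical.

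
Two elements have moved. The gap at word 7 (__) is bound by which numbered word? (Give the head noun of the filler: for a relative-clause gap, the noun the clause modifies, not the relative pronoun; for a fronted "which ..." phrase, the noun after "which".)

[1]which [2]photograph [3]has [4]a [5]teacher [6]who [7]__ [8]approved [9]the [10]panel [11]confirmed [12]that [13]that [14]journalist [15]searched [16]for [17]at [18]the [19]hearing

The marked gap is inside the relative clause, the subject of "approved".
Its filler is the head noun "teacher" (via "who"), at word 5.
(The other dependency links word 2 to a gap after word 16.)

5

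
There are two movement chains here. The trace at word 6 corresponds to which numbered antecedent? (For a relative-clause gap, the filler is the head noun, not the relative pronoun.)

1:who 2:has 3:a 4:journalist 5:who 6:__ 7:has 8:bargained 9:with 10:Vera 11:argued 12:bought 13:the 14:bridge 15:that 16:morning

The marked gap is inside the relative clause, the subject of "bargained".
Its filler is the head noun "journalist" (via "who"), at word 4.
(The other dependency links word 1 to a gap after word 11.)

4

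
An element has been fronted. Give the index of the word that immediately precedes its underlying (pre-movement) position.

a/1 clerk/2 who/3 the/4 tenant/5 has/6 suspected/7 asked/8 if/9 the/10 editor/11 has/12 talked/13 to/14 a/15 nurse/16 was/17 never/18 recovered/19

The displaced element is "a clerk" (word 2).
It is linked across 1 clause boundary (Ø).
It functions as the subject of "asked", so the gap sits immediately after word 7 ("suspected").
Base order: The tenant has suspected that a clerk asked if the editor has talked to a nurse.

7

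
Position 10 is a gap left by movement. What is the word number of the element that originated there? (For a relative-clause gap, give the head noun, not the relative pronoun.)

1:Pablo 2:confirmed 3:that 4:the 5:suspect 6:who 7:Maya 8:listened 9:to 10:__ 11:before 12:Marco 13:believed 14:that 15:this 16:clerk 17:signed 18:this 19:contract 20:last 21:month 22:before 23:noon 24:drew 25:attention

5

The gap at 10 is the prepositional object of "listened", inside a relative clause.
The relative pronoun is "who" (word 6); it is bound by the head noun immediately before it.
Its filler is the head noun "suspect", at word 5.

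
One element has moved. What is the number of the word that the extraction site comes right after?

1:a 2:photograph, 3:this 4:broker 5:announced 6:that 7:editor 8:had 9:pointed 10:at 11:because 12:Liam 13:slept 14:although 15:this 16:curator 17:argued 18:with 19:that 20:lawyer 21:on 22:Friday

10

The displaced element is "a photograph" (word 2).
It is linked across 1 clause boundary (Ø).
It functions as the object of the preposition "at" of "pointed", so the gap sits immediately after word 10 ("at").
Base order: This broker announced that editor had pointed at a photograph because Liam slept although this curator argued with that lawyer on Friday.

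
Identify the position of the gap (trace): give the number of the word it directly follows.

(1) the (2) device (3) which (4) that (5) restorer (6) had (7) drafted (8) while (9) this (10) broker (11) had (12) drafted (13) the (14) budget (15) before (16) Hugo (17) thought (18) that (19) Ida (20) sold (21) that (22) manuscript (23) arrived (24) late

7

The displaced element is "the device" (word 2).
It functions as the direct object of "drafted", so the gap sits immediately after word 7 ("drafted").
Base order: That restorer had drafted the device while this broker had drafted the budget before Hugo thought that Ida sold that manuscript.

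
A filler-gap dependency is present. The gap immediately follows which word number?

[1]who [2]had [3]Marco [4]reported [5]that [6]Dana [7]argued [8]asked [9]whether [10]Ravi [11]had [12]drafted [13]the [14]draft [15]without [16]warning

The displaced element is "who" (word 1).
It is linked across 2 clause boundaries (that → Ø).
It functions as the subject of "asked", so the gap sits immediately after word 7 ("argued").
Base order: Marco had reported that Dana argued who asked whether Ravi had drafted the draft without warning.

7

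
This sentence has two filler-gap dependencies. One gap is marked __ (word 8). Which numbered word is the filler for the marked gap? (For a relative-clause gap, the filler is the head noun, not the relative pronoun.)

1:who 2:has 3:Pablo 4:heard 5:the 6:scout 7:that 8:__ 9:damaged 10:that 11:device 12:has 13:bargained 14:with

The marked gap is inside the relative clause, the subject of "damaged".
Its filler is the head noun "scout" (via "that"), at word 6.
(The other dependency links word 1 to a gap after word 14.)

6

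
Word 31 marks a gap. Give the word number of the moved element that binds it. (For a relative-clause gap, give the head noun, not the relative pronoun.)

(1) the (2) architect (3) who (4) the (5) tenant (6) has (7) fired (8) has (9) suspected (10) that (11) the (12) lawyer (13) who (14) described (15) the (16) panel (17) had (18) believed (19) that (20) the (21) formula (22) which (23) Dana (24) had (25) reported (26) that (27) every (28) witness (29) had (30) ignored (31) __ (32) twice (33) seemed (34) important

21

The gap at 31 is the object of "ignored", inside a relative clause.
The relative pronoun is "which" (word 22); it is bound by the head noun immediately before it.
Its filler is the head noun "formula", at word 21.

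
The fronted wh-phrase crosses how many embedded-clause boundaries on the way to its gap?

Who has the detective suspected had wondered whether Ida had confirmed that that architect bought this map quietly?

1

"who" is extracted from the subject of "wondered".
Boundaries crossed, outermost first: [Ø] — 1 in total.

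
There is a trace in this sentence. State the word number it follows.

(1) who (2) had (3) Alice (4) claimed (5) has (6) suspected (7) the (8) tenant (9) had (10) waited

The displaced element is "who" (word 1).
It is linked across 1 clause boundary (Ø).
It functions as the subject of "suspected", so the gap sits immediately after word 4 ("claimed").
Base order: Alice had claimed that who has suspected the tenant had waited.

4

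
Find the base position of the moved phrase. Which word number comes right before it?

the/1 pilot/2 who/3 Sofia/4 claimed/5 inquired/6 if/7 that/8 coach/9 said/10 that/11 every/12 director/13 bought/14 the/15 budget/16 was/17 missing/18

5

The displaced element is "the pilot" (word 2).
It is linked across 1 clause boundary (Ø).
It functions as the subject of "inquired", so the gap sits immediately after word 5 ("claimed").
Base order: Sofia claimed that the pilot inquired if that coach said that every director bought the budget.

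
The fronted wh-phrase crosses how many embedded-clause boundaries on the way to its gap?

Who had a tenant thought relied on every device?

"who" is extracted from the subject of "relied".
Boundaries crossed, outermost first: [Ø] — 1 in total.

1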